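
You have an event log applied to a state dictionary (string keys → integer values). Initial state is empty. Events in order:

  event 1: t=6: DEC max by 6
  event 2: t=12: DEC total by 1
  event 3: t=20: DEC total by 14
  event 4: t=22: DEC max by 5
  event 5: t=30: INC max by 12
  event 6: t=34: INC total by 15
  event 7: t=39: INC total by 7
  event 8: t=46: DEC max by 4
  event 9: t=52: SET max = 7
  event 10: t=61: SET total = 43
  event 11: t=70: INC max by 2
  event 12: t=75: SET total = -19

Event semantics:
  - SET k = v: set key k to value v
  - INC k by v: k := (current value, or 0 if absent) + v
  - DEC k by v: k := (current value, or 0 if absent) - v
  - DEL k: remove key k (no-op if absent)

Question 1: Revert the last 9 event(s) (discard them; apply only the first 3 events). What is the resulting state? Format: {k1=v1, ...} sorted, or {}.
Keep first 3 events (discard last 9):
  after event 1 (t=6: DEC max by 6): {max=-6}
  after event 2 (t=12: DEC total by 1): {max=-6, total=-1}
  after event 3 (t=20: DEC total by 14): {max=-6, total=-15}

Answer: {max=-6, total=-15}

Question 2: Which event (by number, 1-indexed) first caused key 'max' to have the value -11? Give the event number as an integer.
Answer: 4

Derivation:
Looking for first event where max becomes -11:
  event 1: max = -6
  event 2: max = -6
  event 3: max = -6
  event 4: max -6 -> -11  <-- first match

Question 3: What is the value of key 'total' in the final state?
Answer: -19

Derivation:
Track key 'total' through all 12 events:
  event 1 (t=6: DEC max by 6): total unchanged
  event 2 (t=12: DEC total by 1): total (absent) -> -1
  event 3 (t=20: DEC total by 14): total -1 -> -15
  event 4 (t=22: DEC max by 5): total unchanged
  event 5 (t=30: INC max by 12): total unchanged
  event 6 (t=34: INC total by 15): total -15 -> 0
  event 7 (t=39: INC total by 7): total 0 -> 7
  event 8 (t=46: DEC max by 4): total unchanged
  event 9 (t=52: SET max = 7): total unchanged
  event 10 (t=61: SET total = 43): total 7 -> 43
  event 11 (t=70: INC max by 2): total unchanged
  event 12 (t=75: SET total = -19): total 43 -> -19
Final: total = -19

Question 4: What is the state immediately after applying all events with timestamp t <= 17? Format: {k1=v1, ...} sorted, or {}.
Apply events with t <= 17 (2 events):
  after event 1 (t=6: DEC max by 6): {max=-6}
  after event 2 (t=12: DEC total by 1): {max=-6, total=-1}

Answer: {max=-6, total=-1}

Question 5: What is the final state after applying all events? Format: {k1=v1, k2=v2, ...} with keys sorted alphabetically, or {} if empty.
Answer: {max=9, total=-19}

Derivation:
  after event 1 (t=6: DEC max by 6): {max=-6}
  after event 2 (t=12: DEC total by 1): {max=-6, total=-1}
  after event 3 (t=20: DEC total by 14): {max=-6, total=-15}
  after event 4 (t=22: DEC max by 5): {max=-11, total=-15}
  after event 5 (t=30: INC max by 12): {max=1, total=-15}
  after event 6 (t=34: INC total by 15): {max=1, total=0}
  after event 7 (t=39: INC total by 7): {max=1, total=7}
  after event 8 (t=46: DEC max by 4): {max=-3, total=7}
  after event 9 (t=52: SET max = 7): {max=7, total=7}
  after event 10 (t=61: SET total = 43): {max=7, total=43}
  after event 11 (t=70: INC max by 2): {max=9, total=43}
  after event 12 (t=75: SET total = -19): {max=9, total=-19}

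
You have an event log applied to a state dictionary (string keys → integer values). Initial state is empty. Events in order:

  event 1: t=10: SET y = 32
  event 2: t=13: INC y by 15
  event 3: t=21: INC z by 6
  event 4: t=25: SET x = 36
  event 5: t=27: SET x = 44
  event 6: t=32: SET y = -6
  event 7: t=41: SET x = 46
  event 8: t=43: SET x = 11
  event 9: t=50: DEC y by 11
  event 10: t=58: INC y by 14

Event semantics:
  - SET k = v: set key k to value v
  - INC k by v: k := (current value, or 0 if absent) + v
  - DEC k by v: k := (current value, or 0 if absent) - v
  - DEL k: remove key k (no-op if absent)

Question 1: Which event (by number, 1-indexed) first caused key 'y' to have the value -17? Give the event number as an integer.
Answer: 9

Derivation:
Looking for first event where y becomes -17:
  event 1: y = 32
  event 2: y = 47
  event 3: y = 47
  event 4: y = 47
  event 5: y = 47
  event 6: y = -6
  event 7: y = -6
  event 8: y = -6
  event 9: y -6 -> -17  <-- first match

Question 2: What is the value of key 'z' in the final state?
Answer: 6

Derivation:
Track key 'z' through all 10 events:
  event 1 (t=10: SET y = 32): z unchanged
  event 2 (t=13: INC y by 15): z unchanged
  event 3 (t=21: INC z by 6): z (absent) -> 6
  event 4 (t=25: SET x = 36): z unchanged
  event 5 (t=27: SET x = 44): z unchanged
  event 6 (t=32: SET y = -6): z unchanged
  event 7 (t=41: SET x = 46): z unchanged
  event 8 (t=43: SET x = 11): z unchanged
  event 9 (t=50: DEC y by 11): z unchanged
  event 10 (t=58: INC y by 14): z unchanged
Final: z = 6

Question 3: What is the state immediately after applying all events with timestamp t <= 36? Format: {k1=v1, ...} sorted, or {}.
Apply events with t <= 36 (6 events):
  after event 1 (t=10: SET y = 32): {y=32}
  after event 2 (t=13: INC y by 15): {y=47}
  after event 3 (t=21: INC z by 6): {y=47, z=6}
  after event 4 (t=25: SET x = 36): {x=36, y=47, z=6}
  after event 5 (t=27: SET x = 44): {x=44, y=47, z=6}
  after event 6 (t=32: SET y = -6): {x=44, y=-6, z=6}

Answer: {x=44, y=-6, z=6}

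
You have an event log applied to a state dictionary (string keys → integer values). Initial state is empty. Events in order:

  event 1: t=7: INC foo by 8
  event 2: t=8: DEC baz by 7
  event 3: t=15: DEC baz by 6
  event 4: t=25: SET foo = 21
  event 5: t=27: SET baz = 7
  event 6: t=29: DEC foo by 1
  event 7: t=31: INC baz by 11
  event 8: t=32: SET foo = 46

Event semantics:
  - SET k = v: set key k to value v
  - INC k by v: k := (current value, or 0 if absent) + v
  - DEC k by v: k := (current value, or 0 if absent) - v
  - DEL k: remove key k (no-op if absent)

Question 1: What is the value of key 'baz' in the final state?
Answer: 18

Derivation:
Track key 'baz' through all 8 events:
  event 1 (t=7: INC foo by 8): baz unchanged
  event 2 (t=8: DEC baz by 7): baz (absent) -> -7
  event 3 (t=15: DEC baz by 6): baz -7 -> -13
  event 4 (t=25: SET foo = 21): baz unchanged
  event 5 (t=27: SET baz = 7): baz -13 -> 7
  event 6 (t=29: DEC foo by 1): baz unchanged
  event 7 (t=31: INC baz by 11): baz 7 -> 18
  event 8 (t=32: SET foo = 46): baz unchanged
Final: baz = 18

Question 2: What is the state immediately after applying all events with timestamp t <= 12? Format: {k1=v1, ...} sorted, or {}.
Answer: {baz=-7, foo=8}

Derivation:
Apply events with t <= 12 (2 events):
  after event 1 (t=7: INC foo by 8): {foo=8}
  after event 2 (t=8: DEC baz by 7): {baz=-7, foo=8}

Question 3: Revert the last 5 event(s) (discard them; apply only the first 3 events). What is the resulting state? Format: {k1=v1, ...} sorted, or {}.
Keep first 3 events (discard last 5):
  after event 1 (t=7: INC foo by 8): {foo=8}
  after event 2 (t=8: DEC baz by 7): {baz=-7, foo=8}
  after event 3 (t=15: DEC baz by 6): {baz=-13, foo=8}

Answer: {baz=-13, foo=8}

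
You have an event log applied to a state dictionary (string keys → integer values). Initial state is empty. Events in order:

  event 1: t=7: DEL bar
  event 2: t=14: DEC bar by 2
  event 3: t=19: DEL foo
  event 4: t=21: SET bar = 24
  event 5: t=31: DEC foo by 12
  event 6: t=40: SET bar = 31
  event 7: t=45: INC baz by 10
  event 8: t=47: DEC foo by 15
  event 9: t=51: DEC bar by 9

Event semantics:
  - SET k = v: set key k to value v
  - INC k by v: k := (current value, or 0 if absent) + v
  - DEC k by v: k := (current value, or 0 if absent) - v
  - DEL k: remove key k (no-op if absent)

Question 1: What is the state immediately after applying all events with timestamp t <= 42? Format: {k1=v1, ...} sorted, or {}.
Apply events with t <= 42 (6 events):
  after event 1 (t=7: DEL bar): {}
  after event 2 (t=14: DEC bar by 2): {bar=-2}
  after event 3 (t=19: DEL foo): {bar=-2}
  after event 4 (t=21: SET bar = 24): {bar=24}
  after event 5 (t=31: DEC foo by 12): {bar=24, foo=-12}
  after event 6 (t=40: SET bar = 31): {bar=31, foo=-12}

Answer: {bar=31, foo=-12}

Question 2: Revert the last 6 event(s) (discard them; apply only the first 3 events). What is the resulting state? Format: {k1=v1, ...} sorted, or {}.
Answer: {bar=-2}

Derivation:
Keep first 3 events (discard last 6):
  after event 1 (t=7: DEL bar): {}
  after event 2 (t=14: DEC bar by 2): {bar=-2}
  after event 3 (t=19: DEL foo): {bar=-2}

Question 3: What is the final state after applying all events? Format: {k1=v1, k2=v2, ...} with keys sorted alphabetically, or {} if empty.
  after event 1 (t=7: DEL bar): {}
  after event 2 (t=14: DEC bar by 2): {bar=-2}
  after event 3 (t=19: DEL foo): {bar=-2}
  after event 4 (t=21: SET bar = 24): {bar=24}
  after event 5 (t=31: DEC foo by 12): {bar=24, foo=-12}
  after event 6 (t=40: SET bar = 31): {bar=31, foo=-12}
  after event 7 (t=45: INC baz by 10): {bar=31, baz=10, foo=-12}
  after event 8 (t=47: DEC foo by 15): {bar=31, baz=10, foo=-27}
  after event 9 (t=51: DEC bar by 9): {bar=22, baz=10, foo=-27}

Answer: {bar=22, baz=10, foo=-27}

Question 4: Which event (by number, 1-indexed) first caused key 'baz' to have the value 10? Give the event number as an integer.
Answer: 7

Derivation:
Looking for first event where baz becomes 10:
  event 7: baz (absent) -> 10  <-- first match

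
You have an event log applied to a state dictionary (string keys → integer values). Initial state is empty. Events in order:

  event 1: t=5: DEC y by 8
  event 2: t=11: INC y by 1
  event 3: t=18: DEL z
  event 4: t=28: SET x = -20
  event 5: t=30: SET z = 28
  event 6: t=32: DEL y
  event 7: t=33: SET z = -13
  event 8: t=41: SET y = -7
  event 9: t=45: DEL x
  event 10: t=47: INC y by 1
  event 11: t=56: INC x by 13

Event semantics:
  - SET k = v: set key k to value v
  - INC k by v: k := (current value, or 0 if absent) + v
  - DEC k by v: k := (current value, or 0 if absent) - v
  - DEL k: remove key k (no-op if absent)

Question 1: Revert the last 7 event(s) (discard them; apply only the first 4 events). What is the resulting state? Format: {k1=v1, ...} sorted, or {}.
Keep first 4 events (discard last 7):
  after event 1 (t=5: DEC y by 8): {y=-8}
  after event 2 (t=11: INC y by 1): {y=-7}
  after event 3 (t=18: DEL z): {y=-7}
  after event 4 (t=28: SET x = -20): {x=-20, y=-7}

Answer: {x=-20, y=-7}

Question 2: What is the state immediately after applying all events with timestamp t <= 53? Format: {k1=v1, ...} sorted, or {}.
Apply events with t <= 53 (10 events):
  after event 1 (t=5: DEC y by 8): {y=-8}
  after event 2 (t=11: INC y by 1): {y=-7}
  after event 3 (t=18: DEL z): {y=-7}
  after event 4 (t=28: SET x = -20): {x=-20, y=-7}
  after event 5 (t=30: SET z = 28): {x=-20, y=-7, z=28}
  after event 6 (t=32: DEL y): {x=-20, z=28}
  after event 7 (t=33: SET z = -13): {x=-20, z=-13}
  after event 8 (t=41: SET y = -7): {x=-20, y=-7, z=-13}
  after event 9 (t=45: DEL x): {y=-7, z=-13}
  after event 10 (t=47: INC y by 1): {y=-6, z=-13}

Answer: {y=-6, z=-13}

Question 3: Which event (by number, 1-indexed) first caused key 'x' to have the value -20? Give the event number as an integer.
Looking for first event where x becomes -20:
  event 4: x (absent) -> -20  <-- first match

Answer: 4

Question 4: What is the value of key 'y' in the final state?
Track key 'y' through all 11 events:
  event 1 (t=5: DEC y by 8): y (absent) -> -8
  event 2 (t=11: INC y by 1): y -8 -> -7
  event 3 (t=18: DEL z): y unchanged
  event 4 (t=28: SET x = -20): y unchanged
  event 5 (t=30: SET z = 28): y unchanged
  event 6 (t=32: DEL y): y -7 -> (absent)
  event 7 (t=33: SET z = -13): y unchanged
  event 8 (t=41: SET y = -7): y (absent) -> -7
  event 9 (t=45: DEL x): y unchanged
  event 10 (t=47: INC y by 1): y -7 -> -6
  event 11 (t=56: INC x by 13): y unchanged
Final: y = -6

Answer: -6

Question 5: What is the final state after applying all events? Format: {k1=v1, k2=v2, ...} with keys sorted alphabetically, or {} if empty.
Answer: {x=13, y=-6, z=-13}

Derivation:
  after event 1 (t=5: DEC y by 8): {y=-8}
  after event 2 (t=11: INC y by 1): {y=-7}
  after event 3 (t=18: DEL z): {y=-7}
  after event 4 (t=28: SET x = -20): {x=-20, y=-7}
  after event 5 (t=30: SET z = 28): {x=-20, y=-7, z=28}
  after event 6 (t=32: DEL y): {x=-20, z=28}
  after event 7 (t=33: SET z = -13): {x=-20, z=-13}
  after event 8 (t=41: SET y = -7): {x=-20, y=-7, z=-13}
  after event 9 (t=45: DEL x): {y=-7, z=-13}
  after event 10 (t=47: INC y by 1): {y=-6, z=-13}
  after event 11 (t=56: INC x by 13): {x=13, y=-6, z=-13}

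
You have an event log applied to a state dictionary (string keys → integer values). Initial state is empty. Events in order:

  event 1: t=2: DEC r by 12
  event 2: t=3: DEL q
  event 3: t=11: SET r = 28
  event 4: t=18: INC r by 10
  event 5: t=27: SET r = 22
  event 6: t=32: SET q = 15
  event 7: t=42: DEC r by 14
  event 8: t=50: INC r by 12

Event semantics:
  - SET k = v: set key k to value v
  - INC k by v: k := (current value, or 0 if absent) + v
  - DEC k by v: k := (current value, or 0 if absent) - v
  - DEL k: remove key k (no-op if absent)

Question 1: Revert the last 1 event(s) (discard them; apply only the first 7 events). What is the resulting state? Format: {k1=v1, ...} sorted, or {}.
Keep first 7 events (discard last 1):
  after event 1 (t=2: DEC r by 12): {r=-12}
  after event 2 (t=3: DEL q): {r=-12}
  after event 3 (t=11: SET r = 28): {r=28}
  after event 4 (t=18: INC r by 10): {r=38}
  after event 5 (t=27: SET r = 22): {r=22}
  after event 6 (t=32: SET q = 15): {q=15, r=22}
  after event 7 (t=42: DEC r by 14): {q=15, r=8}

Answer: {q=15, r=8}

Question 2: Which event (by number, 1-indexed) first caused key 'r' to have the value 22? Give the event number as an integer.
Looking for first event where r becomes 22:
  event 1: r = -12
  event 2: r = -12
  event 3: r = 28
  event 4: r = 38
  event 5: r 38 -> 22  <-- first match

Answer: 5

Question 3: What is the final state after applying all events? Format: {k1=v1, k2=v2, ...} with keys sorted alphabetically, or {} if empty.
Answer: {q=15, r=20}

Derivation:
  after event 1 (t=2: DEC r by 12): {r=-12}
  after event 2 (t=3: DEL q): {r=-12}
  after event 3 (t=11: SET r = 28): {r=28}
  after event 4 (t=18: INC r by 10): {r=38}
  after event 5 (t=27: SET r = 22): {r=22}
  after event 6 (t=32: SET q = 15): {q=15, r=22}
  after event 7 (t=42: DEC r by 14): {q=15, r=8}
  after event 8 (t=50: INC r by 12): {q=15, r=20}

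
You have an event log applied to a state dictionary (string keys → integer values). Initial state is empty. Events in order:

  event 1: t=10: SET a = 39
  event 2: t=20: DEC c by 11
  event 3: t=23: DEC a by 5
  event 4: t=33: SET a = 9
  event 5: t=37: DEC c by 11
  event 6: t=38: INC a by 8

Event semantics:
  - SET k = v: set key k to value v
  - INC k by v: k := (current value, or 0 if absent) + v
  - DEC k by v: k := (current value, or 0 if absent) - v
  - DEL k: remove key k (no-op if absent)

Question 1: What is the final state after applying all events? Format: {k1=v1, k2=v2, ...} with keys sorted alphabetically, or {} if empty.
Answer: {a=17, c=-22}

Derivation:
  after event 1 (t=10: SET a = 39): {a=39}
  after event 2 (t=20: DEC c by 11): {a=39, c=-11}
  after event 3 (t=23: DEC a by 5): {a=34, c=-11}
  after event 4 (t=33: SET a = 9): {a=9, c=-11}
  after event 5 (t=37: DEC c by 11): {a=9, c=-22}
  after event 6 (t=38: INC a by 8): {a=17, c=-22}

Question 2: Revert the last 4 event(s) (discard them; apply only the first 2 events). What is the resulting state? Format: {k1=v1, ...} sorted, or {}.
Answer: {a=39, c=-11}

Derivation:
Keep first 2 events (discard last 4):
  after event 1 (t=10: SET a = 39): {a=39}
  after event 2 (t=20: DEC c by 11): {a=39, c=-11}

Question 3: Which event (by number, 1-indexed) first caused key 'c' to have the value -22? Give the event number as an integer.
Looking for first event where c becomes -22:
  event 2: c = -11
  event 3: c = -11
  event 4: c = -11
  event 5: c -11 -> -22  <-- first match

Answer: 5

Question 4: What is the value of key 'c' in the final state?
Answer: -22

Derivation:
Track key 'c' through all 6 events:
  event 1 (t=10: SET a = 39): c unchanged
  event 2 (t=20: DEC c by 11): c (absent) -> -11
  event 3 (t=23: DEC a by 5): c unchanged
  event 4 (t=33: SET a = 9): c unchanged
  event 5 (t=37: DEC c by 11): c -11 -> -22
  event 6 (t=38: INC a by 8): c unchanged
Final: c = -22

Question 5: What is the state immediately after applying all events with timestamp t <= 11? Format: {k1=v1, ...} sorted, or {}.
Apply events with t <= 11 (1 events):
  after event 1 (t=10: SET a = 39): {a=39}

Answer: {a=39}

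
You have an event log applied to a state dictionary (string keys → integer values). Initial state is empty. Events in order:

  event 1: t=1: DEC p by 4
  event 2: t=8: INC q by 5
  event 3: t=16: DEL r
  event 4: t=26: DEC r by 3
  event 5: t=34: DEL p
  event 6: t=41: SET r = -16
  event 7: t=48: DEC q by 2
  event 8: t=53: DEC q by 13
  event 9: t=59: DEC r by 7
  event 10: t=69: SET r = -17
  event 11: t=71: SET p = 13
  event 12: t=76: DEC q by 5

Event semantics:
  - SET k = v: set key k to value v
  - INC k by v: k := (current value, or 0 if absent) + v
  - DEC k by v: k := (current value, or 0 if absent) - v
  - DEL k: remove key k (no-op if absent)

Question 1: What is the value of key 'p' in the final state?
Answer: 13

Derivation:
Track key 'p' through all 12 events:
  event 1 (t=1: DEC p by 4): p (absent) -> -4
  event 2 (t=8: INC q by 5): p unchanged
  event 3 (t=16: DEL r): p unchanged
  event 4 (t=26: DEC r by 3): p unchanged
  event 5 (t=34: DEL p): p -4 -> (absent)
  event 6 (t=41: SET r = -16): p unchanged
  event 7 (t=48: DEC q by 2): p unchanged
  event 8 (t=53: DEC q by 13): p unchanged
  event 9 (t=59: DEC r by 7): p unchanged
  event 10 (t=69: SET r = -17): p unchanged
  event 11 (t=71: SET p = 13): p (absent) -> 13
  event 12 (t=76: DEC q by 5): p unchanged
Final: p = 13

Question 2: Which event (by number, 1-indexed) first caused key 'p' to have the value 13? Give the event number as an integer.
Answer: 11

Derivation:
Looking for first event where p becomes 13:
  event 1: p = -4
  event 2: p = -4
  event 3: p = -4
  event 4: p = -4
  event 5: p = (absent)
  event 11: p (absent) -> 13  <-- first match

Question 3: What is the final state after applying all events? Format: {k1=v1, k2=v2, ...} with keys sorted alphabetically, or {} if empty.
  after event 1 (t=1: DEC p by 4): {p=-4}
  after event 2 (t=8: INC q by 5): {p=-4, q=5}
  after event 3 (t=16: DEL r): {p=-4, q=5}
  after event 4 (t=26: DEC r by 3): {p=-4, q=5, r=-3}
  after event 5 (t=34: DEL p): {q=5, r=-3}
  after event 6 (t=41: SET r = -16): {q=5, r=-16}
  after event 7 (t=48: DEC q by 2): {q=3, r=-16}
  after event 8 (t=53: DEC q by 13): {q=-10, r=-16}
  after event 9 (t=59: DEC r by 7): {q=-10, r=-23}
  after event 10 (t=69: SET r = -17): {q=-10, r=-17}
  after event 11 (t=71: SET p = 13): {p=13, q=-10, r=-17}
  after event 12 (t=76: DEC q by 5): {p=13, q=-15, r=-17}

Answer: {p=13, q=-15, r=-17}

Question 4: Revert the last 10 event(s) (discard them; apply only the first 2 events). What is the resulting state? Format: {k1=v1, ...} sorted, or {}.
Keep first 2 events (discard last 10):
  after event 1 (t=1: DEC p by 4): {p=-4}
  after event 2 (t=8: INC q by 5): {p=-4, q=5}

Answer: {p=-4, q=5}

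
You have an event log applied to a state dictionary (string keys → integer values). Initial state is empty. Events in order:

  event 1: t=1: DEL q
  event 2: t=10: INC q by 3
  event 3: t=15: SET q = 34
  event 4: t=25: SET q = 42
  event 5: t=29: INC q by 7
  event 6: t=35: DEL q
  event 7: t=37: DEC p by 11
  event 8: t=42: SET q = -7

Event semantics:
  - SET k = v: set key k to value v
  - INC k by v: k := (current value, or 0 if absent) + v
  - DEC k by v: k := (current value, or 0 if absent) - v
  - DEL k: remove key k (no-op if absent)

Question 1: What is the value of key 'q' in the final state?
Track key 'q' through all 8 events:
  event 1 (t=1: DEL q): q (absent) -> (absent)
  event 2 (t=10: INC q by 3): q (absent) -> 3
  event 3 (t=15: SET q = 34): q 3 -> 34
  event 4 (t=25: SET q = 42): q 34 -> 42
  event 5 (t=29: INC q by 7): q 42 -> 49
  event 6 (t=35: DEL q): q 49 -> (absent)
  event 7 (t=37: DEC p by 11): q unchanged
  event 8 (t=42: SET q = -7): q (absent) -> -7
Final: q = -7

Answer: -7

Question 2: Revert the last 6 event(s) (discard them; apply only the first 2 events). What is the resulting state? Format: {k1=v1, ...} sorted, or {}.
Answer: {q=3}

Derivation:
Keep first 2 events (discard last 6):
  after event 1 (t=1: DEL q): {}
  after event 2 (t=10: INC q by 3): {q=3}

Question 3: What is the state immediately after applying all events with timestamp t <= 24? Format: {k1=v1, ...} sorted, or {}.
Answer: {q=34}

Derivation:
Apply events with t <= 24 (3 events):
  after event 1 (t=1: DEL q): {}
  after event 2 (t=10: INC q by 3): {q=3}
  after event 3 (t=15: SET q = 34): {q=34}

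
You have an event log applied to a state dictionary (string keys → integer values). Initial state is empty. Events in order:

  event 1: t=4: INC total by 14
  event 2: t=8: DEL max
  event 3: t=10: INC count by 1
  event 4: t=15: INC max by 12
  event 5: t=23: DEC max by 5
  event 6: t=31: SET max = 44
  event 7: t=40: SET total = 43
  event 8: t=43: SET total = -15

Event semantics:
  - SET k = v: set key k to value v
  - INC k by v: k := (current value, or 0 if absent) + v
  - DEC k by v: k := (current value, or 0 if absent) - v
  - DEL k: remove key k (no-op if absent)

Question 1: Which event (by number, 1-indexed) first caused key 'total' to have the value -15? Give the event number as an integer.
Looking for first event where total becomes -15:
  event 1: total = 14
  event 2: total = 14
  event 3: total = 14
  event 4: total = 14
  event 5: total = 14
  event 6: total = 14
  event 7: total = 43
  event 8: total 43 -> -15  <-- first match

Answer: 8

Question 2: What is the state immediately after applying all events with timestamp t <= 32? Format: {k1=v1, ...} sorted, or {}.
Apply events with t <= 32 (6 events):
  after event 1 (t=4: INC total by 14): {total=14}
  after event 2 (t=8: DEL max): {total=14}
  after event 3 (t=10: INC count by 1): {count=1, total=14}
  after event 4 (t=15: INC max by 12): {count=1, max=12, total=14}
  after event 5 (t=23: DEC max by 5): {count=1, max=7, total=14}
  after event 6 (t=31: SET max = 44): {count=1, max=44, total=14}

Answer: {count=1, max=44, total=14}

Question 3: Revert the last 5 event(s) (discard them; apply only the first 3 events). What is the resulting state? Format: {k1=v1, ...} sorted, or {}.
Answer: {count=1, total=14}

Derivation:
Keep first 3 events (discard last 5):
  after event 1 (t=4: INC total by 14): {total=14}
  after event 2 (t=8: DEL max): {total=14}
  after event 3 (t=10: INC count by 1): {count=1, total=14}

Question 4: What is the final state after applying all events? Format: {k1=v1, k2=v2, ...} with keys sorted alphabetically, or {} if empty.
Answer: {count=1, max=44, total=-15}

Derivation:
  after event 1 (t=4: INC total by 14): {total=14}
  after event 2 (t=8: DEL max): {total=14}
  after event 3 (t=10: INC count by 1): {count=1, total=14}
  after event 4 (t=15: INC max by 12): {count=1, max=12, total=14}
  after event 5 (t=23: DEC max by 5): {count=1, max=7, total=14}
  after event 6 (t=31: SET max = 44): {count=1, max=44, total=14}
  after event 7 (t=40: SET total = 43): {count=1, max=44, total=43}
  after event 8 (t=43: SET total = -15): {count=1, max=44, total=-15}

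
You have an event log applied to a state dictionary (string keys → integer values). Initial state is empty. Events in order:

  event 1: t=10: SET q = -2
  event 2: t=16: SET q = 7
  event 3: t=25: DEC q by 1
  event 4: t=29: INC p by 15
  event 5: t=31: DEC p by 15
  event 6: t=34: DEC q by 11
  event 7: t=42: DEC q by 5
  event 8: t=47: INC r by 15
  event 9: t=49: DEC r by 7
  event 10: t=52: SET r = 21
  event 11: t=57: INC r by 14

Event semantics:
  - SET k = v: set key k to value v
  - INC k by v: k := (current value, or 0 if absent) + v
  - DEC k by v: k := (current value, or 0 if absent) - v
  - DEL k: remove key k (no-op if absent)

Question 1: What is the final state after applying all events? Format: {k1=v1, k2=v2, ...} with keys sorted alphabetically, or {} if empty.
Answer: {p=0, q=-10, r=35}

Derivation:
  after event 1 (t=10: SET q = -2): {q=-2}
  after event 2 (t=16: SET q = 7): {q=7}
  after event 3 (t=25: DEC q by 1): {q=6}
  after event 4 (t=29: INC p by 15): {p=15, q=6}
  after event 5 (t=31: DEC p by 15): {p=0, q=6}
  after event 6 (t=34: DEC q by 11): {p=0, q=-5}
  after event 7 (t=42: DEC q by 5): {p=0, q=-10}
  after event 8 (t=47: INC r by 15): {p=0, q=-10, r=15}
  after event 9 (t=49: DEC r by 7): {p=0, q=-10, r=8}
  after event 10 (t=52: SET r = 21): {p=0, q=-10, r=21}
  after event 11 (t=57: INC r by 14): {p=0, q=-10, r=35}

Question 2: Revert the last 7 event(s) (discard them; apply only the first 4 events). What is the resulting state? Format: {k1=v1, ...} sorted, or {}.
Keep first 4 events (discard last 7):
  after event 1 (t=10: SET q = -2): {q=-2}
  after event 2 (t=16: SET q = 7): {q=7}
  after event 3 (t=25: DEC q by 1): {q=6}
  after event 4 (t=29: INC p by 15): {p=15, q=6}

Answer: {p=15, q=6}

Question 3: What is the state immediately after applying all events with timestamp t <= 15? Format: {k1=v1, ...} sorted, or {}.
Answer: {q=-2}

Derivation:
Apply events with t <= 15 (1 events):
  after event 1 (t=10: SET q = -2): {q=-2}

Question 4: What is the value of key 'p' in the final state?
Answer: 0

Derivation:
Track key 'p' through all 11 events:
  event 1 (t=10: SET q = -2): p unchanged
  event 2 (t=16: SET q = 7): p unchanged
  event 3 (t=25: DEC q by 1): p unchanged
  event 4 (t=29: INC p by 15): p (absent) -> 15
  event 5 (t=31: DEC p by 15): p 15 -> 0
  event 6 (t=34: DEC q by 11): p unchanged
  event 7 (t=42: DEC q by 5): p unchanged
  event 8 (t=47: INC r by 15): p unchanged
  event 9 (t=49: DEC r by 7): p unchanged
  event 10 (t=52: SET r = 21): p unchanged
  event 11 (t=57: INC r by 14): p unchanged
Final: p = 0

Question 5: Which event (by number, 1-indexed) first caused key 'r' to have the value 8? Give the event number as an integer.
Looking for first event where r becomes 8:
  event 8: r = 15
  event 9: r 15 -> 8  <-- first match

Answer: 9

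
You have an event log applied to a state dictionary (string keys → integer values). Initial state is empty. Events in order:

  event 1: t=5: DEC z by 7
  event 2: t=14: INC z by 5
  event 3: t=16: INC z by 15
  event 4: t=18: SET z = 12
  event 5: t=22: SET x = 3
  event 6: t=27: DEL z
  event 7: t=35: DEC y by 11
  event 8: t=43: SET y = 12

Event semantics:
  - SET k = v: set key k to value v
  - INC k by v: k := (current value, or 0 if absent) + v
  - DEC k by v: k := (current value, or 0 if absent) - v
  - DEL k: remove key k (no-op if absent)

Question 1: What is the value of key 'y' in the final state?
Answer: 12

Derivation:
Track key 'y' through all 8 events:
  event 1 (t=5: DEC z by 7): y unchanged
  event 2 (t=14: INC z by 5): y unchanged
  event 3 (t=16: INC z by 15): y unchanged
  event 4 (t=18: SET z = 12): y unchanged
  event 5 (t=22: SET x = 3): y unchanged
  event 6 (t=27: DEL z): y unchanged
  event 7 (t=35: DEC y by 11): y (absent) -> -11
  event 8 (t=43: SET y = 12): y -11 -> 12
Final: y = 12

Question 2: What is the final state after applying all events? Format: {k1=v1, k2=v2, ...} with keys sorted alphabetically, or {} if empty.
  after event 1 (t=5: DEC z by 7): {z=-7}
  after event 2 (t=14: INC z by 5): {z=-2}
  after event 3 (t=16: INC z by 15): {z=13}
  after event 4 (t=18: SET z = 12): {z=12}
  after event 5 (t=22: SET x = 3): {x=3, z=12}
  after event 6 (t=27: DEL z): {x=3}
  after event 7 (t=35: DEC y by 11): {x=3, y=-11}
  after event 8 (t=43: SET y = 12): {x=3, y=12}

Answer: {x=3, y=12}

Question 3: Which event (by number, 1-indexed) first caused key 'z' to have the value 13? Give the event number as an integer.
Looking for first event where z becomes 13:
  event 1: z = -7
  event 2: z = -2
  event 3: z -2 -> 13  <-- first match

Answer: 3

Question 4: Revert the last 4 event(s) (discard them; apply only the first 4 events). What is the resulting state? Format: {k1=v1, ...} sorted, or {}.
Keep first 4 events (discard last 4):
  after event 1 (t=5: DEC z by 7): {z=-7}
  after event 2 (t=14: INC z by 5): {z=-2}
  after event 3 (t=16: INC z by 15): {z=13}
  after event 4 (t=18: SET z = 12): {z=12}

Answer: {z=12}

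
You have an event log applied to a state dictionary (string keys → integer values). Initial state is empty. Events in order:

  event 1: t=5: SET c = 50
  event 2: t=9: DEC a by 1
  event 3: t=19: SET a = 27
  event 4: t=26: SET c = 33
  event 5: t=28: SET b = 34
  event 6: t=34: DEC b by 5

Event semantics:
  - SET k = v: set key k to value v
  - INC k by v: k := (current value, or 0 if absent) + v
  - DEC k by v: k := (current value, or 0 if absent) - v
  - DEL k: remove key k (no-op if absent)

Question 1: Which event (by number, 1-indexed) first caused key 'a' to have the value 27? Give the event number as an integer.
Looking for first event where a becomes 27:
  event 2: a = -1
  event 3: a -1 -> 27  <-- first match

Answer: 3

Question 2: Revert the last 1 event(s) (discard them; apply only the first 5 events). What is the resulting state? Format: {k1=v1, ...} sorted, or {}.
Answer: {a=27, b=34, c=33}

Derivation:
Keep first 5 events (discard last 1):
  after event 1 (t=5: SET c = 50): {c=50}
  after event 2 (t=9: DEC a by 1): {a=-1, c=50}
  after event 3 (t=19: SET a = 27): {a=27, c=50}
  after event 4 (t=26: SET c = 33): {a=27, c=33}
  after event 5 (t=28: SET b = 34): {a=27, b=34, c=33}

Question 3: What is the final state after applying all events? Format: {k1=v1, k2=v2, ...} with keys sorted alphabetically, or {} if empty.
Answer: {a=27, b=29, c=33}

Derivation:
  after event 1 (t=5: SET c = 50): {c=50}
  after event 2 (t=9: DEC a by 1): {a=-1, c=50}
  after event 3 (t=19: SET a = 27): {a=27, c=50}
  after event 4 (t=26: SET c = 33): {a=27, c=33}
  after event 5 (t=28: SET b = 34): {a=27, b=34, c=33}
  after event 6 (t=34: DEC b by 5): {a=27, b=29, c=33}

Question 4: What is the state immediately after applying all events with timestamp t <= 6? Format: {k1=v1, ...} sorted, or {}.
Apply events with t <= 6 (1 events):
  after event 1 (t=5: SET c = 50): {c=50}

Answer: {c=50}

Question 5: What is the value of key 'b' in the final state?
Track key 'b' through all 6 events:
  event 1 (t=5: SET c = 50): b unchanged
  event 2 (t=9: DEC a by 1): b unchanged
  event 3 (t=19: SET a = 27): b unchanged
  event 4 (t=26: SET c = 33): b unchanged
  event 5 (t=28: SET b = 34): b (absent) -> 34
  event 6 (t=34: DEC b by 5): b 34 -> 29
Final: b = 29

Answer: 29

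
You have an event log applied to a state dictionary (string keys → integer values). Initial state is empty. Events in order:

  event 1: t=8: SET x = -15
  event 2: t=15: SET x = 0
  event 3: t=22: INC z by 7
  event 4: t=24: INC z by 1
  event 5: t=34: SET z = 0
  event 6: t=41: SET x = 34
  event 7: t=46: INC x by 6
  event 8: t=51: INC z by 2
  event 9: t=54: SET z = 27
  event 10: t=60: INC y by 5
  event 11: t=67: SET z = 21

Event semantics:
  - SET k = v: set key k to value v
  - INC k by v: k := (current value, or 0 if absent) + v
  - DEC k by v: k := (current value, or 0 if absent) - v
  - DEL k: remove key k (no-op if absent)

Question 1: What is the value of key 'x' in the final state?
Track key 'x' through all 11 events:
  event 1 (t=8: SET x = -15): x (absent) -> -15
  event 2 (t=15: SET x = 0): x -15 -> 0
  event 3 (t=22: INC z by 7): x unchanged
  event 4 (t=24: INC z by 1): x unchanged
  event 5 (t=34: SET z = 0): x unchanged
  event 6 (t=41: SET x = 34): x 0 -> 34
  event 7 (t=46: INC x by 6): x 34 -> 40
  event 8 (t=51: INC z by 2): x unchanged
  event 9 (t=54: SET z = 27): x unchanged
  event 10 (t=60: INC y by 5): x unchanged
  event 11 (t=67: SET z = 21): x unchanged
Final: x = 40

Answer: 40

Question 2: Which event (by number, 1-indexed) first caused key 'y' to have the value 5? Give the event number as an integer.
Looking for first event where y becomes 5:
  event 10: y (absent) -> 5  <-- first match

Answer: 10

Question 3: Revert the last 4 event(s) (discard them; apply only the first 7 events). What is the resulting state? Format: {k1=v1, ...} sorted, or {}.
Answer: {x=40, z=0}

Derivation:
Keep first 7 events (discard last 4):
  after event 1 (t=8: SET x = -15): {x=-15}
  after event 2 (t=15: SET x = 0): {x=0}
  after event 3 (t=22: INC z by 7): {x=0, z=7}
  after event 4 (t=24: INC z by 1): {x=0, z=8}
  after event 5 (t=34: SET z = 0): {x=0, z=0}
  after event 6 (t=41: SET x = 34): {x=34, z=0}
  after event 7 (t=46: INC x by 6): {x=40, z=0}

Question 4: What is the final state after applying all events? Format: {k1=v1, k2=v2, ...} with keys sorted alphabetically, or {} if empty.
Answer: {x=40, y=5, z=21}

Derivation:
  after event 1 (t=8: SET x = -15): {x=-15}
  after event 2 (t=15: SET x = 0): {x=0}
  after event 3 (t=22: INC z by 7): {x=0, z=7}
  after event 4 (t=24: INC z by 1): {x=0, z=8}
  after event 5 (t=34: SET z = 0): {x=0, z=0}
  after event 6 (t=41: SET x = 34): {x=34, z=0}
  after event 7 (t=46: INC x by 6): {x=40, z=0}
  after event 8 (t=51: INC z by 2): {x=40, z=2}
  after event 9 (t=54: SET z = 27): {x=40, z=27}
  after event 10 (t=60: INC y by 5): {x=40, y=5, z=27}
  after event 11 (t=67: SET z = 21): {x=40, y=5, z=21}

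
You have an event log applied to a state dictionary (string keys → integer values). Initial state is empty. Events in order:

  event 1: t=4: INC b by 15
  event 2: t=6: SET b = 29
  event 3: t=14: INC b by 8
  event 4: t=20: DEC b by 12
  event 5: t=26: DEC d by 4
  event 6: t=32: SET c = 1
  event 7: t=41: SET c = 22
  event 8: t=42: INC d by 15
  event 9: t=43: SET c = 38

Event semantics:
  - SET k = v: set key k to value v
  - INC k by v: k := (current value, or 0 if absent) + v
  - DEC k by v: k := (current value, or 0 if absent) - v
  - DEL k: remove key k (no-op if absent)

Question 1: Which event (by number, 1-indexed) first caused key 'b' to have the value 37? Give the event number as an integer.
Looking for first event where b becomes 37:
  event 1: b = 15
  event 2: b = 29
  event 3: b 29 -> 37  <-- first match

Answer: 3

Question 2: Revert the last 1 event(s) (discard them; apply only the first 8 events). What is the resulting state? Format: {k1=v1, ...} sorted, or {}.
Answer: {b=25, c=22, d=11}

Derivation:
Keep first 8 events (discard last 1):
  after event 1 (t=4: INC b by 15): {b=15}
  after event 2 (t=6: SET b = 29): {b=29}
  after event 3 (t=14: INC b by 8): {b=37}
  after event 4 (t=20: DEC b by 12): {b=25}
  after event 5 (t=26: DEC d by 4): {b=25, d=-4}
  after event 6 (t=32: SET c = 1): {b=25, c=1, d=-4}
  after event 7 (t=41: SET c = 22): {b=25, c=22, d=-4}
  after event 8 (t=42: INC d by 15): {b=25, c=22, d=11}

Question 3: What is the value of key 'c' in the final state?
Track key 'c' through all 9 events:
  event 1 (t=4: INC b by 15): c unchanged
  event 2 (t=6: SET b = 29): c unchanged
  event 3 (t=14: INC b by 8): c unchanged
  event 4 (t=20: DEC b by 12): c unchanged
  event 5 (t=26: DEC d by 4): c unchanged
  event 6 (t=32: SET c = 1): c (absent) -> 1
  event 7 (t=41: SET c = 22): c 1 -> 22
  event 8 (t=42: INC d by 15): c unchanged
  event 9 (t=43: SET c = 38): c 22 -> 38
Final: c = 38

Answer: 38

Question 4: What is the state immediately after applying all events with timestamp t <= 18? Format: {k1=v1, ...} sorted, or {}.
Answer: {b=37}

Derivation:
Apply events with t <= 18 (3 events):
  after event 1 (t=4: INC b by 15): {b=15}
  after event 2 (t=6: SET b = 29): {b=29}
  after event 3 (t=14: INC b by 8): {b=37}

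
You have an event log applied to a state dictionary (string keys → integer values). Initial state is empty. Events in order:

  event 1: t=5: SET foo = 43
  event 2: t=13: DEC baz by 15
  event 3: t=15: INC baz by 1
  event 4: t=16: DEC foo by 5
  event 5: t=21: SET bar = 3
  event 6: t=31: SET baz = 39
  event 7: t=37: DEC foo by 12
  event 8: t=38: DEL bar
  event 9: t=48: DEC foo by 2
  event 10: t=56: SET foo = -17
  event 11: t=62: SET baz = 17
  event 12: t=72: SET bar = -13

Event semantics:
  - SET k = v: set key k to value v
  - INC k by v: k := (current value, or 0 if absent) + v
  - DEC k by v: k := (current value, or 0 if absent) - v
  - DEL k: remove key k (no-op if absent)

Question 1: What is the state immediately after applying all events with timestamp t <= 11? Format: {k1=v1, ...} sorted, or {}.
Answer: {foo=43}

Derivation:
Apply events with t <= 11 (1 events):
  after event 1 (t=5: SET foo = 43): {foo=43}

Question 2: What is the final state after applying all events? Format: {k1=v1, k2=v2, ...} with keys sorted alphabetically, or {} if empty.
Answer: {bar=-13, baz=17, foo=-17}

Derivation:
  after event 1 (t=5: SET foo = 43): {foo=43}
  after event 2 (t=13: DEC baz by 15): {baz=-15, foo=43}
  after event 3 (t=15: INC baz by 1): {baz=-14, foo=43}
  after event 4 (t=16: DEC foo by 5): {baz=-14, foo=38}
  after event 5 (t=21: SET bar = 3): {bar=3, baz=-14, foo=38}
  after event 6 (t=31: SET baz = 39): {bar=3, baz=39, foo=38}
  after event 7 (t=37: DEC foo by 12): {bar=3, baz=39, foo=26}
  after event 8 (t=38: DEL bar): {baz=39, foo=26}
  after event 9 (t=48: DEC foo by 2): {baz=39, foo=24}
  after event 10 (t=56: SET foo = -17): {baz=39, foo=-17}
  after event 11 (t=62: SET baz = 17): {baz=17, foo=-17}
  after event 12 (t=72: SET bar = -13): {bar=-13, baz=17, foo=-17}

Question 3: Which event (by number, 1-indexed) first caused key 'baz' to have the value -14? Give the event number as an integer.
Answer: 3

Derivation:
Looking for first event where baz becomes -14:
  event 2: baz = -15
  event 3: baz -15 -> -14  <-- first match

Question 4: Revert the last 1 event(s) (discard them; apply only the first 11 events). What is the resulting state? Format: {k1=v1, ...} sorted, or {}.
Keep first 11 events (discard last 1):
  after event 1 (t=5: SET foo = 43): {foo=43}
  after event 2 (t=13: DEC baz by 15): {baz=-15, foo=43}
  after event 3 (t=15: INC baz by 1): {baz=-14, foo=43}
  after event 4 (t=16: DEC foo by 5): {baz=-14, foo=38}
  after event 5 (t=21: SET bar = 3): {bar=3, baz=-14, foo=38}
  after event 6 (t=31: SET baz = 39): {bar=3, baz=39, foo=38}
  after event 7 (t=37: DEC foo by 12): {bar=3, baz=39, foo=26}
  after event 8 (t=38: DEL bar): {baz=39, foo=26}
  after event 9 (t=48: DEC foo by 2): {baz=39, foo=24}
  after event 10 (t=56: SET foo = -17): {baz=39, foo=-17}
  after event 11 (t=62: SET baz = 17): {baz=17, foo=-17}

Answer: {baz=17, foo=-17}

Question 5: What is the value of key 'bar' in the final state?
Answer: -13

Derivation:
Track key 'bar' through all 12 events:
  event 1 (t=5: SET foo = 43): bar unchanged
  event 2 (t=13: DEC baz by 15): bar unchanged
  event 3 (t=15: INC baz by 1): bar unchanged
  event 4 (t=16: DEC foo by 5): bar unchanged
  event 5 (t=21: SET bar = 3): bar (absent) -> 3
  event 6 (t=31: SET baz = 39): bar unchanged
  event 7 (t=37: DEC foo by 12): bar unchanged
  event 8 (t=38: DEL bar): bar 3 -> (absent)
  event 9 (t=48: DEC foo by 2): bar unchanged
  event 10 (t=56: SET foo = -17): bar unchanged
  event 11 (t=62: SET baz = 17): bar unchanged
  event 12 (t=72: SET bar = -13): bar (absent) -> -13
Final: bar = -13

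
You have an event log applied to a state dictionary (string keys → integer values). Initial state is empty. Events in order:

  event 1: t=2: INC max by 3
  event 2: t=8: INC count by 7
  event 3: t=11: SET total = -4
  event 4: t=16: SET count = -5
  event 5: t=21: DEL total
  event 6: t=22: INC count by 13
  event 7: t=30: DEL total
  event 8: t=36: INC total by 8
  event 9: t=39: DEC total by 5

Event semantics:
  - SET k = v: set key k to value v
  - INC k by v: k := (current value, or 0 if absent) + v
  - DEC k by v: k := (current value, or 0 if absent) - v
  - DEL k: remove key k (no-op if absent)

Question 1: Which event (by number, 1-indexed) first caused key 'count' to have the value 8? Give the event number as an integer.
Looking for first event where count becomes 8:
  event 2: count = 7
  event 3: count = 7
  event 4: count = -5
  event 5: count = -5
  event 6: count -5 -> 8  <-- first match

Answer: 6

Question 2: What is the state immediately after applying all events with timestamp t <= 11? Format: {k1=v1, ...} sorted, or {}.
Apply events with t <= 11 (3 events):
  after event 1 (t=2: INC max by 3): {max=3}
  after event 2 (t=8: INC count by 7): {count=7, max=3}
  after event 3 (t=11: SET total = -4): {count=7, max=3, total=-4}

Answer: {count=7, max=3, total=-4}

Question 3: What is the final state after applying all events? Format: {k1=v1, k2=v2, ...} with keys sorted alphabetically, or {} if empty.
  after event 1 (t=2: INC max by 3): {max=3}
  after event 2 (t=8: INC count by 7): {count=7, max=3}
  after event 3 (t=11: SET total = -4): {count=7, max=3, total=-4}
  after event 4 (t=16: SET count = -5): {count=-5, max=3, total=-4}
  after event 5 (t=21: DEL total): {count=-5, max=3}
  after event 6 (t=22: INC count by 13): {count=8, max=3}
  after event 7 (t=30: DEL total): {count=8, max=3}
  after event 8 (t=36: INC total by 8): {count=8, max=3, total=8}
  after event 9 (t=39: DEC total by 5): {count=8, max=3, total=3}

Answer: {count=8, max=3, total=3}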